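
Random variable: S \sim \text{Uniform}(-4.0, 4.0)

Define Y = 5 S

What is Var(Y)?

For Y = aS + b: Var(Y) = a² * Var(S)
Var(S) = (4 + 4)^2/12 = 5.3333333
Var(Y) = 5² * 5.3333333 = 25 * 5.3333333 = 133.33333

133.33333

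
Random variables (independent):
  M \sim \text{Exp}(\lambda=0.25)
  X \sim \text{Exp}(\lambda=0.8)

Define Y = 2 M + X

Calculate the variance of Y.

For independent RVs: Var(aX + bY) = a²Var(X) + b²Var(Y)
Var(M) = 16
Var(X) = 1.5625
Var(Y) = 2²*16 + 1²*1.5625
= 4*16 + 1*1.5625 = 65.5625

65.5625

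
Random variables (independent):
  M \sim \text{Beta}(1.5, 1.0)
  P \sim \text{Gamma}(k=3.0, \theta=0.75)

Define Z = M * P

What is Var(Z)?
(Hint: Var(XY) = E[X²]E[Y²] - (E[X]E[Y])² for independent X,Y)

Var(XY) = E[X²]E[Y²] - (E[X]E[Y])²
E[M] = 0.6, Var(M) = 0.068571429
E[P] = 2.25, Var(P) = 1.6875
E[M²] = 0.068571429 + 0.6² = 0.42857143
E[P²] = 1.6875 + 2.25² = 6.75
Var(Z) = 0.42857143*6.75 - (0.6*2.25)²
= 2.8928571 - 1.8225 = 1.0703571

1.0703571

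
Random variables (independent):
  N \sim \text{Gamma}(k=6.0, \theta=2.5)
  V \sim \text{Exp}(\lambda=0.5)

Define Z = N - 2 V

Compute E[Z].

E[Z] = 1*E[N] - 2*E[V]
E[N] = 15
E[V] = 2
E[Z] = 1*15 - 2*2 = 11

11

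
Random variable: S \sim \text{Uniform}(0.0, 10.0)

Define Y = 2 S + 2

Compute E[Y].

For Y = 2S + 2:
E[Y] = 2 * E[S] + 2
E[S] = (0 + 10)/2 = 5
E[Y] = 2 * 5 + 2 = 12

12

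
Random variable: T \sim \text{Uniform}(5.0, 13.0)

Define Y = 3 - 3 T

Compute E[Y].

For Y = -3T + 3:
E[Y] = -3 * E[T] + 3
E[T] = (5 + 13)/2 = 9
E[Y] = -3 * 9 + 3 = -24

-24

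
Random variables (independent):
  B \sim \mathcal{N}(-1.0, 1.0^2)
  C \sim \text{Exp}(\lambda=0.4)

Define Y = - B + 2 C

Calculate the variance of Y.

For independent RVs: Var(aX + bY) = a²Var(X) + b²Var(Y)
Var(B) = 1
Var(C) = 6.25
Var(Y) = (-1)²*1 + 2²*6.25
= 1*1 + 4*6.25 = 26

26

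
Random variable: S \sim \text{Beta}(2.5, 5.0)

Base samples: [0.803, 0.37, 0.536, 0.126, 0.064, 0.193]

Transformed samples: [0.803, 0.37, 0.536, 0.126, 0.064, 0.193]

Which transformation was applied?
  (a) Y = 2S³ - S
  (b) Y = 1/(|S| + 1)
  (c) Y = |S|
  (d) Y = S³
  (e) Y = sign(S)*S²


Checking option (c) Y = |S|:
  S = 0.803 -> Y = 0.803 ✓
  S = 0.37 -> Y = 0.37 ✓
  S = 0.536 -> Y = 0.536 ✓
All samples match this transformation.

(c) |S|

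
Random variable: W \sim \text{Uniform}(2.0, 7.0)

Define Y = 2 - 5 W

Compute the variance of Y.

For Y = aW + b: Var(Y) = a² * Var(W)
Var(W) = (7 - 2)^2/12 = 2.0833333
Var(Y) = (-5)² * 2.0833333 = 25 * 2.0833333 = 52.083333

52.083333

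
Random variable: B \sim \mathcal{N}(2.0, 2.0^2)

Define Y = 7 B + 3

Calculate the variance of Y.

For Y = aB + b: Var(Y) = a² * Var(B)
Var(B) = 2.0^2 = 4
Var(Y) = 7² * 4 = 49 * 4 = 196

196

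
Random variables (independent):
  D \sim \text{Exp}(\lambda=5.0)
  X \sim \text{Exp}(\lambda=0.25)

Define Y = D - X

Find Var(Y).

For independent RVs: Var(aX + bY) = a²Var(X) + b²Var(Y)
Var(D) = 0.04
Var(X) = 16
Var(Y) = 1²*0.04 + (-1)²*16
= 1*0.04 + 1*16 = 16.04

16.04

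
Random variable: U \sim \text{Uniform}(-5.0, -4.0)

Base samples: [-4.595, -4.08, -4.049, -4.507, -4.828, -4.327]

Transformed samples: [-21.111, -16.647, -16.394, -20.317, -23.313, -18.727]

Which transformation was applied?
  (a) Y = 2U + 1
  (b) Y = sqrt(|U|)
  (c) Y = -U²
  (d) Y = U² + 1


Checking option (c) Y = -U²:
  U = -4.595 -> Y = -21.111 ✓
  U = -4.08 -> Y = -16.647 ✓
  U = -4.049 -> Y = -16.394 ✓
All samples match this transformation.

(c) -U²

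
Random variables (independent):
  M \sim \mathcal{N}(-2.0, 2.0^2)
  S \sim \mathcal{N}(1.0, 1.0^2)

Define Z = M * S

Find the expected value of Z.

For independent RVs: E[XY] = E[X]*E[Y]
E[M] = -2
E[S] = 1
E[Z] = -2 * 1 = -2

-2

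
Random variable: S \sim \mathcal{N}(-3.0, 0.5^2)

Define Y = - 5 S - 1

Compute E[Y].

For Y = -5S - 1:
E[Y] = -5 * E[S] - 1
E[S] = -3.0 = -3
E[Y] = -5 * (-3) - 1 = 14

14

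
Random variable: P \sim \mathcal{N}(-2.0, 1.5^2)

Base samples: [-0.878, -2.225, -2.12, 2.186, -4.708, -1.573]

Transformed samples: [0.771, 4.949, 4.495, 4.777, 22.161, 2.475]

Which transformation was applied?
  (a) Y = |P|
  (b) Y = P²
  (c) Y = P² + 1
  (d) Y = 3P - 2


Checking option (b) Y = P²:
  P = -0.878 -> Y = 0.771 ✓
  P = -2.225 -> Y = 4.949 ✓
  P = -2.12 -> Y = 4.495 ✓
All samples match this transformation.

(b) P²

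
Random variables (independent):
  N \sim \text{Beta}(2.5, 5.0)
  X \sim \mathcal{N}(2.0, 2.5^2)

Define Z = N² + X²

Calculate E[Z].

E[Z] = E[N²] + E[X²]
E[N²] = Var(N) + E[N]² = 0.026143791 + 0.11111111 = 0.1372549
E[X²] = Var(X) + E[X]² = 6.25 + 4 = 10.25
E[Z] = 0.1372549 + 10.25 = 10.387255

10.387255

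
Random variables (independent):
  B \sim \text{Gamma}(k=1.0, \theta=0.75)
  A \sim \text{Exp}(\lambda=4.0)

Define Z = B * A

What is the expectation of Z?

For independent RVs: E[XY] = E[X]*E[Y]
E[B] = 0.75
E[A] = 0.25
E[Z] = 0.75 * 0.25 = 0.1875

0.1875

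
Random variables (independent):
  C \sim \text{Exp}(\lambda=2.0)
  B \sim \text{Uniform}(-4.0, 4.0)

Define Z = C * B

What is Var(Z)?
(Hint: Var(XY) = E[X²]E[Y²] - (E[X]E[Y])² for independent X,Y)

Var(XY) = E[X²]E[Y²] - (E[X]E[Y])²
E[C] = 0.5, Var(C) = 0.25
E[B] = 0, Var(B) = 5.3333333
E[C²] = 0.25 + 0.5² = 0.5
E[B²] = 5.3333333 + 0² = 5.3333333
Var(Z) = 0.5*5.3333333 - (0.5*0)²
= 2.6666667 - 0 = 2.6666667

2.6666667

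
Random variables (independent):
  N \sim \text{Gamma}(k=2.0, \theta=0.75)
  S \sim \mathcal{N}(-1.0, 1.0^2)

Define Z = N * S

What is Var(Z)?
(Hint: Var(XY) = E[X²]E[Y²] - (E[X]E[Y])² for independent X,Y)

Var(XY) = E[X²]E[Y²] - (E[X]E[Y])²
E[N] = 1.5, Var(N) = 1.125
E[S] = -1, Var(S) = 1
E[N²] = 1.125 + 1.5² = 3.375
E[S²] = 1 + (-1)² = 2
Var(Z) = 3.375*2 - (1.5*(-1))²
= 6.75 - 2.25 = 4.5

4.5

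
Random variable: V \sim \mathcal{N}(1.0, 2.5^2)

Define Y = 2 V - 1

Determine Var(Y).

For Y = aV + b: Var(Y) = a² * Var(V)
Var(V) = 2.5^2 = 6.25
Var(Y) = 2² * 6.25 = 4 * 6.25 = 25

25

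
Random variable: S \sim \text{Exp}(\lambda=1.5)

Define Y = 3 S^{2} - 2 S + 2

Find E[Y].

E[Y] = 3*E[S²] - 2*E[S] + 2
E[S] = 0.66666667
E[S²] = Var(S) + (E[S])² = 0.44444444 + 0.44444444 = 0.88888889
E[Y] = 3*0.88888889 - 2*0.66666667 + 2 = 3.3333333

3.3333333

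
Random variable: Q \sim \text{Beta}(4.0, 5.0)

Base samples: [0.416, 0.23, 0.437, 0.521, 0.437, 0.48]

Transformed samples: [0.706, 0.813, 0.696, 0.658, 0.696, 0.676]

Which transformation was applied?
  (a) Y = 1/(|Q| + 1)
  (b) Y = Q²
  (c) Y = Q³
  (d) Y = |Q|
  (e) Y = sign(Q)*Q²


Checking option (a) Y = 1/(|Q| + 1):
  Q = 0.416 -> Y = 0.706 ✓
  Q = 0.23 -> Y = 0.813 ✓
  Q = 0.437 -> Y = 0.696 ✓
All samples match this transformation.

(a) 1/(|Q| + 1)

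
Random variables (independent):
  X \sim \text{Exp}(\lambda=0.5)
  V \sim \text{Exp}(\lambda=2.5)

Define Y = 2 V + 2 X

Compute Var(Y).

For independent RVs: Var(aX + bY) = a²Var(X) + b²Var(Y)
Var(X) = 4
Var(V) = 0.16
Var(Y) = 2²*4 + 2²*0.16
= 4*4 + 4*0.16 = 16.64

16.64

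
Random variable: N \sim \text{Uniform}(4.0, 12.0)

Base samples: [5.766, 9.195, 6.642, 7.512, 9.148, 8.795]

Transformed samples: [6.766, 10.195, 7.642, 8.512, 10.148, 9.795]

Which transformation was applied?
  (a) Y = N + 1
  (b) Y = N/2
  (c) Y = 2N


Checking option (a) Y = N + 1:
  N = 5.766 -> Y = 6.766 ✓
  N = 9.195 -> Y = 10.195 ✓
  N = 6.642 -> Y = 7.642 ✓
All samples match this transformation.

(a) N + 1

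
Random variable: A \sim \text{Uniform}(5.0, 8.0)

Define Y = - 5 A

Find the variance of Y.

For Y = aA + b: Var(Y) = a² * Var(A)
Var(A) = (8 - 5)^2/12 = 0.75
Var(Y) = (-5)² * 0.75 = 25 * 0.75 = 18.75

18.75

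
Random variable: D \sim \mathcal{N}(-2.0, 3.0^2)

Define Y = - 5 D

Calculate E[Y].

For Y = -5D:
E[Y] = -5 * E[D]
E[D] = -2.0 = -2
E[Y] = -5 * (-2) = 10

10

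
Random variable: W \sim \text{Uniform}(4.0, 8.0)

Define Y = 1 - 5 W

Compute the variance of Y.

For Y = aW + b: Var(Y) = a² * Var(W)
Var(W) = (8 - 4)^2/12 = 1.3333333
Var(Y) = (-5)² * 1.3333333 = 25 * 1.3333333 = 33.333333

33.333333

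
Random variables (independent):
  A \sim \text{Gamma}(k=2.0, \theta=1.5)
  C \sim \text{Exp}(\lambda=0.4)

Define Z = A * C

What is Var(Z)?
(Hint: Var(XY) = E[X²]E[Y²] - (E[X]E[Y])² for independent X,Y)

Var(XY) = E[X²]E[Y²] - (E[X]E[Y])²
E[A] = 3, Var(A) = 4.5
E[C] = 2.5, Var(C) = 6.25
E[A²] = 4.5 + 3² = 13.5
E[C²] = 6.25 + 2.5² = 12.5
Var(Z) = 13.5*12.5 - (3*2.5)²
= 168.75 - 56.25 = 112.5

112.5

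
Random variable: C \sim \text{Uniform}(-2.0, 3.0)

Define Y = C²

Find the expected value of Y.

E[C²] = Var(C) + (E[C])² = 2.0833333 + 0.25 = 2.3333333

2.3333333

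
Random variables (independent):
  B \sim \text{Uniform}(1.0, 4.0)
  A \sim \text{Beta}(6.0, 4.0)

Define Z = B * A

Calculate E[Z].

For independent RVs: E[XY] = E[X]*E[Y]
E[B] = 2.5
E[A] = 0.6
E[Z] = 2.5 * 0.6 = 1.5

1.5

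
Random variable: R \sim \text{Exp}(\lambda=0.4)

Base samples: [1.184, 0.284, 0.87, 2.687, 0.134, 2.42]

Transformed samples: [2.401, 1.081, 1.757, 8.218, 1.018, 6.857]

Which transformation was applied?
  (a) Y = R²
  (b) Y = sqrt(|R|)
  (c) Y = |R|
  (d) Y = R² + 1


Checking option (d) Y = R² + 1:
  R = 1.184 -> Y = 2.401 ✓
  R = 0.284 -> Y = 1.081 ✓
  R = 0.87 -> Y = 1.757 ✓
All samples match this transformation.

(d) R² + 1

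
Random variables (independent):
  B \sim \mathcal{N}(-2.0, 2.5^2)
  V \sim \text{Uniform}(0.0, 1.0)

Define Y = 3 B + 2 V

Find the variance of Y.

For independent RVs: Var(aX + bY) = a²Var(X) + b²Var(Y)
Var(B) = 6.25
Var(V) = 0.083333333
Var(Y) = 3²*6.25 + 2²*0.083333333
= 9*6.25 + 4*0.083333333 = 56.583333

56.583333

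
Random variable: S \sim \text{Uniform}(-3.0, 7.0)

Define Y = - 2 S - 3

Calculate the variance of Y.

For Y = aS + b: Var(Y) = a² * Var(S)
Var(S) = (7 + 3)^2/12 = 8.3333333
Var(Y) = (-2)² * 8.3333333 = 4 * 8.3333333 = 33.333333

33.333333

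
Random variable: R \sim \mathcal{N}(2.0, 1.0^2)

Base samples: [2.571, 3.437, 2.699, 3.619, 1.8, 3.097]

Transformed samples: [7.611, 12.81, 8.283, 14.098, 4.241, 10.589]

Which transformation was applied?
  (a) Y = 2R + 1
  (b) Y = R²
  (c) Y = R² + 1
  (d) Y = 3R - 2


Checking option (c) Y = R² + 1:
  R = 2.571 -> Y = 7.611 ✓
  R = 3.437 -> Y = 12.81 ✓
  R = 2.699 -> Y = 8.283 ✓
All samples match this transformation.

(c) R² + 1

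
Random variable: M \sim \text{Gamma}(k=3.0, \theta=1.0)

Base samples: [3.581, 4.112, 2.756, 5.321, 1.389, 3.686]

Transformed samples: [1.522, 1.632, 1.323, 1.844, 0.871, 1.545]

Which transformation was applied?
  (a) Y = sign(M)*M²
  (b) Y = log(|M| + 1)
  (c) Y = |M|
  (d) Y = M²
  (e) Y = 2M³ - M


Checking option (b) Y = log(|M| + 1):
  M = 3.581 -> Y = 1.522 ✓
  M = 4.112 -> Y = 1.632 ✓
  M = 2.756 -> Y = 1.323 ✓
All samples match this transformation.

(b) log(|M| + 1)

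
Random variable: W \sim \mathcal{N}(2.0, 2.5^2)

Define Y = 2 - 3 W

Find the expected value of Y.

For Y = -3W + 2:
E[Y] = -3 * E[W] + 2
E[W] = 2.0 = 2
E[Y] = -3 * 2 + 2 = -4

-4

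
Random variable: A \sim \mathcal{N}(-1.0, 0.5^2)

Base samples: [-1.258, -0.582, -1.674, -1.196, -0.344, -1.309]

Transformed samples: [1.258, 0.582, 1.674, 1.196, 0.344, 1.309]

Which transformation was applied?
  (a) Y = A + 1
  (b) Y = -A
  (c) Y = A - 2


Checking option (b) Y = -A:
  A = -1.258 -> Y = 1.258 ✓
  A = -0.582 -> Y = 0.582 ✓
  A = -1.674 -> Y = 1.674 ✓
All samples match this transformation.

(b) -A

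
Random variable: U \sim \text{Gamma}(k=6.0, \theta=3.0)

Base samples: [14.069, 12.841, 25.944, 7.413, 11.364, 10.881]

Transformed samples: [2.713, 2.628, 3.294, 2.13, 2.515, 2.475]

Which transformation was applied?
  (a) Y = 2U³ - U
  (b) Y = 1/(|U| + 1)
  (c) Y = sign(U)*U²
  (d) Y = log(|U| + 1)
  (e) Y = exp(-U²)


Checking option (d) Y = log(|U| + 1):
  U = 14.069 -> Y = 2.713 ✓
  U = 12.841 -> Y = 2.628 ✓
  U = 25.944 -> Y = 3.294 ✓
All samples match this transformation.

(d) log(|U| + 1)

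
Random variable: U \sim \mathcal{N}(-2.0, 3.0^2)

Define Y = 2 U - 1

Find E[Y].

For Y = 2U - 1:
E[Y] = 2 * E[U] - 1
E[U] = -2.0 = -2
E[Y] = 2 * (-2) - 1 = -5

-5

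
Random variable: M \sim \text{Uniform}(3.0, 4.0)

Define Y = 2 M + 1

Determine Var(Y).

For Y = aM + b: Var(Y) = a² * Var(M)
Var(M) = (4 - 3)^2/12 = 0.083333333
Var(Y) = 2² * 0.083333333 = 4 * 0.083333333 = 0.33333333

0.33333333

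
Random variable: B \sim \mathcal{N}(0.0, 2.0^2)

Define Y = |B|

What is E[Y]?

For X ~ N(0, 2.0²), E[|X|] = sigma * sqrt(2/pi)
= 2.0 * sqrt(2/pi) = 1.5957691

1.5957691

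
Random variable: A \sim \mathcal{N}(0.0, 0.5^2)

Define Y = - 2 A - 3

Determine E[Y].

For Y = -2A - 3:
E[Y] = -2 * E[A] - 3
E[A] = 0.0 = 0
E[Y] = -2 * 0 - 3 = -3

-3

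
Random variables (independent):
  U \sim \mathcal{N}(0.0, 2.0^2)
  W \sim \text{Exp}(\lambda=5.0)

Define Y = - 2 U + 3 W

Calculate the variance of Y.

For independent RVs: Var(aX + bY) = a²Var(X) + b²Var(Y)
Var(U) = 4
Var(W) = 0.04
Var(Y) = (-2)²*4 + 3²*0.04
= 4*4 + 9*0.04 = 16.36

16.36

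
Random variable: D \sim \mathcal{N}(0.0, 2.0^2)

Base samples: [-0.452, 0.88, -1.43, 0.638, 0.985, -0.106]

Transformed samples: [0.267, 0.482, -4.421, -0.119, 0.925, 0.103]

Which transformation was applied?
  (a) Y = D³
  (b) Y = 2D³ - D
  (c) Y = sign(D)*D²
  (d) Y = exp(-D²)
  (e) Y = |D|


Checking option (b) Y = 2D³ - D:
  D = -0.452 -> Y = 0.267 ✓
  D = 0.88 -> Y = 0.482 ✓
  D = -1.43 -> Y = -4.421 ✓
All samples match this transformation.

(b) 2D³ - D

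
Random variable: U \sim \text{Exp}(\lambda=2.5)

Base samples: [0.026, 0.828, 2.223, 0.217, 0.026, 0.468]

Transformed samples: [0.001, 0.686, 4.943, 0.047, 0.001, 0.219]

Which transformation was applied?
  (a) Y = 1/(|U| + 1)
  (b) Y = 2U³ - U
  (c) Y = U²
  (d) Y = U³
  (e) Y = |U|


Checking option (c) Y = U²:
  U = 0.026 -> Y = 0.001 ✓
  U = 0.828 -> Y = 0.686 ✓
  U = 2.223 -> Y = 4.943 ✓
All samples match this transformation.

(c) U²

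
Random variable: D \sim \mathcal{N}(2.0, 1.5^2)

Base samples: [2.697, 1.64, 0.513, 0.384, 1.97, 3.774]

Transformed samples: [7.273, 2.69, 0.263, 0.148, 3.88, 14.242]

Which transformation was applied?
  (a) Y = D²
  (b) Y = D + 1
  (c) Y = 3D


Checking option (a) Y = D²:
  D = 2.697 -> Y = 7.273 ✓
  D = 1.64 -> Y = 2.69 ✓
  D = 0.513 -> Y = 0.263 ✓
All samples match this transformation.

(a) D²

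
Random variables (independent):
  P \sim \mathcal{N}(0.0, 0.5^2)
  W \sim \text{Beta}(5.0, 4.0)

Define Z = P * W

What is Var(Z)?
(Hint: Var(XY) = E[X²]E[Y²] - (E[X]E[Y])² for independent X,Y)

Var(XY) = E[X²]E[Y²] - (E[X]E[Y])²
E[P] = 0, Var(P) = 0.25
E[W] = 0.55555556, Var(W) = 0.024691358
E[P²] = 0.25 + 0² = 0.25
E[W²] = 0.024691358 + 0.55555556² = 0.33333333
Var(Z) = 0.25*0.33333333 - (0*0.55555556)²
= 0.083333333 - 0 = 0.083333333

0.083333333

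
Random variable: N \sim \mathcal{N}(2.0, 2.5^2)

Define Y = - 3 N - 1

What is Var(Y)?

For Y = aN + b: Var(Y) = a² * Var(N)
Var(N) = 2.5^2 = 6.25
Var(Y) = (-3)² * 6.25 = 9 * 6.25 = 56.25

56.25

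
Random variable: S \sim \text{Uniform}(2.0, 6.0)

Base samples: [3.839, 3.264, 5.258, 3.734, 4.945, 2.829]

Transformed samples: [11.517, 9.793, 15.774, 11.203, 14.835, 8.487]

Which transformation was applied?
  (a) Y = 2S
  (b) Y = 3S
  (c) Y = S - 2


Checking option (b) Y = 3S:
  S = 3.839 -> Y = 11.517 ✓
  S = 3.264 -> Y = 9.793 ✓
  S = 5.258 -> Y = 15.774 ✓
All samples match this transformation.

(b) 3S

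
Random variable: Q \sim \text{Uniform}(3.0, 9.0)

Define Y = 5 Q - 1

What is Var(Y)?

For Y = aQ + b: Var(Y) = a² * Var(Q)
Var(Q) = (9 - 3)^2/12 = 3
Var(Y) = 5² * 3 = 25 * 3 = 75

75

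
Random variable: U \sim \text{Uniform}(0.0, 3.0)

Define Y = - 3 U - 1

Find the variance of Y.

For Y = aU + b: Var(Y) = a² * Var(U)
Var(U) = (3 - 0)^2/12 = 0.75
Var(Y) = (-3)² * 0.75 = 9 * 0.75 = 6.75

6.75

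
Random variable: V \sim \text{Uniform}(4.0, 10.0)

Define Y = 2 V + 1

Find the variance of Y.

For Y = aV + b: Var(Y) = a² * Var(V)
Var(V) = (10 - 4)^2/12 = 3
Var(Y) = 2² * 3 = 4 * 3 = 12

12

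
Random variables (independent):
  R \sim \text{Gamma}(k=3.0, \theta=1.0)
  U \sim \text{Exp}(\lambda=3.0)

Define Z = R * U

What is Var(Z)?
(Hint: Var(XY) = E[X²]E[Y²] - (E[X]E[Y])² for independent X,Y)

Var(XY) = E[X²]E[Y²] - (E[X]E[Y])²
E[R] = 3, Var(R) = 3
E[U] = 0.33333333, Var(U) = 0.11111111
E[R²] = 3 + 3² = 12
E[U²] = 0.11111111 + 0.33333333² = 0.22222222
Var(Z) = 12*0.22222222 - (3*0.33333333)²
= 2.6666667 - 1 = 1.6666667

1.6666667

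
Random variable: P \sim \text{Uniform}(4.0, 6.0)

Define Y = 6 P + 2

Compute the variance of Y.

For Y = aP + b: Var(Y) = a² * Var(P)
Var(P) = (6 - 4)^2/12 = 0.33333333
Var(Y) = 6² * 0.33333333 = 36 * 0.33333333 = 12

12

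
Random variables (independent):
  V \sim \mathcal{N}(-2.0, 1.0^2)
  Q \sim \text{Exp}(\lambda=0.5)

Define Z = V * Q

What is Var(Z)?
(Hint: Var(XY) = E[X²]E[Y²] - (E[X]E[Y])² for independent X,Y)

Var(XY) = E[X²]E[Y²] - (E[X]E[Y])²
E[V] = -2, Var(V) = 1
E[Q] = 2, Var(Q) = 4
E[V²] = 1 + (-2)² = 5
E[Q²] = 4 + 2² = 8
Var(Z) = 5*8 - (-2*2)²
= 40 - 16 = 24

24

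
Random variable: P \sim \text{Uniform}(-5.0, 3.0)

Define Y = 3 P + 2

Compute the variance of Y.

For Y = aP + b: Var(Y) = a² * Var(P)
Var(P) = (3 + 5)^2/12 = 5.3333333
Var(Y) = 3² * 5.3333333 = 9 * 5.3333333 = 48

48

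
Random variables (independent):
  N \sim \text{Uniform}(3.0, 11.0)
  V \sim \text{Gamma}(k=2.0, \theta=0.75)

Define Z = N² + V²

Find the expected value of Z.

E[Z] = E[N²] + E[V²]
E[N²] = Var(N) + E[N]² = 5.3333333 + 49 = 54.333333
E[V²] = Var(V) + E[V]² = 1.125 + 2.25 = 3.375
E[Z] = 54.333333 + 3.375 = 57.708333

57.708333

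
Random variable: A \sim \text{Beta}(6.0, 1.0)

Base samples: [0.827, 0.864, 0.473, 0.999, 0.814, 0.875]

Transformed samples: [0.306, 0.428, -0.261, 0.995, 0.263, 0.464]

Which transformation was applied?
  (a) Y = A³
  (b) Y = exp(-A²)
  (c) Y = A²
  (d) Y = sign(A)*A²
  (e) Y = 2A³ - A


Checking option (e) Y = 2A³ - A:
  A = 0.827 -> Y = 0.306 ✓
  A = 0.864 -> Y = 0.428 ✓
  A = 0.473 -> Y = -0.261 ✓
All samples match this transformation.

(e) 2A³ - A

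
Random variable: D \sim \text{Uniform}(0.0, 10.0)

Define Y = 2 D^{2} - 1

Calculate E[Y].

E[Y] = 2*E[D²] - 1
E[D] = 5
E[D²] = Var(D) + (E[D])² = 8.3333333 + 25 = 33.333333
E[Y] = 2*33.333333 - 1 = 65.666667

65.666667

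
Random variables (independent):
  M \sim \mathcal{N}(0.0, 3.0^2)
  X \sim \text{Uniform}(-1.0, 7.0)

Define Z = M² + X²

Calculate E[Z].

E[Z] = E[M²] + E[X²]
E[M²] = Var(M) + E[M]² = 9 + 0 = 9
E[X²] = Var(X) + E[X]² = 5.3333333 + 9 = 14.333333
E[Z] = 9 + 14.333333 = 23.333333

23.333333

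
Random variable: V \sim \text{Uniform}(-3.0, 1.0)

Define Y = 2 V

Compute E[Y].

For Y = 2V:
E[Y] = 2 * E[V]
E[V] = (-3 + 1)/2 = -1
E[Y] = 2 * (-1) = -2

-2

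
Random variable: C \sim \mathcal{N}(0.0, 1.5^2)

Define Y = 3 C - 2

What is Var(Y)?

For Y = aC + b: Var(Y) = a² * Var(C)
Var(C) = 1.5^2 = 2.25
Var(Y) = 3² * 2.25 = 9 * 2.25 = 20.25

20.25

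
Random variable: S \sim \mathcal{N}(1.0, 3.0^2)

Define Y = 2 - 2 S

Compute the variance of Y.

For Y = aS + b: Var(Y) = a² * Var(S)
Var(S) = 3.0^2 = 9
Var(Y) = (-2)² * 9 = 4 * 9 = 36

36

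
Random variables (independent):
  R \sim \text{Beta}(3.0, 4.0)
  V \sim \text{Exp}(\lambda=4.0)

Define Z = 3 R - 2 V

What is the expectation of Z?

E[Z] = 3*E[R] - 2*E[V]
E[R] = 0.42857143
E[V] = 0.25
E[Z] = 3*0.42857143 - 2*0.25 = 0.78571429

0.78571429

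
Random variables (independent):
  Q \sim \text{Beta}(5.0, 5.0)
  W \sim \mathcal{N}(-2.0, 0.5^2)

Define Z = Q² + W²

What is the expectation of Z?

E[Z] = E[Q²] + E[W²]
E[Q²] = Var(Q) + E[Q]² = 0.022727273 + 0.25 = 0.27272727
E[W²] = Var(W) + E[W]² = 0.25 + 4 = 4.25
E[Z] = 0.27272727 + 4.25 = 4.5227273

4.5227273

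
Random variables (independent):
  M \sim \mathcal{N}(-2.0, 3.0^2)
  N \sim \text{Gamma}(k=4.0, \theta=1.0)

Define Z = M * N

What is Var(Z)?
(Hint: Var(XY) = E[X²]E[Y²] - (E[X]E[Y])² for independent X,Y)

Var(XY) = E[X²]E[Y²] - (E[X]E[Y])²
E[M] = -2, Var(M) = 9
E[N] = 4, Var(N) = 4
E[M²] = 9 + (-2)² = 13
E[N²] = 4 + 4² = 20
Var(Z) = 13*20 - (-2*4)²
= 260 - 64 = 196

196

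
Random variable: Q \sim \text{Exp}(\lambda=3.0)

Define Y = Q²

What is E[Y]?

Using E[X²] = Var(X) + (E[X])²:
E[Q] = 0.33333333
Var(Q) = 1/3.0^2 = 0.11111111
E[Q²] = 0.11111111 + 0.33333333² = 0.11111111 + 0.11111111 = 0.22222222

0.22222222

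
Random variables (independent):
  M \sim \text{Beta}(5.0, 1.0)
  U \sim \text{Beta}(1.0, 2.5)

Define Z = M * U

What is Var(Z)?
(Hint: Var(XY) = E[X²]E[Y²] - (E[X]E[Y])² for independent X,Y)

Var(XY) = E[X²]E[Y²] - (E[X]E[Y])²
E[M] = 0.83333333, Var(M) = 0.01984127
E[U] = 0.28571429, Var(U) = 0.045351474
E[M²] = 0.01984127 + 0.83333333² = 0.71428571
E[U²] = 0.045351474 + 0.28571429² = 0.12698413
Var(Z) = 0.71428571*0.12698413 - (0.83333333*0.28571429)²
= 0.090702948 - 0.056689342 = 0.034013605

0.034013605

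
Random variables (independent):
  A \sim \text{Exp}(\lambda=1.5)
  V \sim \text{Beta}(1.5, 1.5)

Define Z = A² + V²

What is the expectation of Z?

E[Z] = E[A²] + E[V²]
E[A²] = Var(A) + E[A]² = 0.44444444 + 0.44444444 = 0.88888889
E[V²] = Var(V) + E[V]² = 0.0625 + 0.25 = 0.3125
E[Z] = 0.88888889 + 0.3125 = 1.2013889

1.2013889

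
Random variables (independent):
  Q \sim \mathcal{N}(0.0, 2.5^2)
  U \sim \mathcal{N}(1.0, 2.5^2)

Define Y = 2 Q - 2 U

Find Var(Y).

For independent RVs: Var(aX + bY) = a²Var(X) + b²Var(Y)
Var(Q) = 6.25
Var(U) = 6.25
Var(Y) = 2²*6.25 + (-2)²*6.25
= 4*6.25 + 4*6.25 = 50

50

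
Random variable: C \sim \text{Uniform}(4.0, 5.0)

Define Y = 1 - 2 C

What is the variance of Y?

For Y = aC + b: Var(Y) = a² * Var(C)
Var(C) = (5 - 4)^2/12 = 0.083333333
Var(Y) = (-2)² * 0.083333333 = 4 * 0.083333333 = 0.33333333

0.33333333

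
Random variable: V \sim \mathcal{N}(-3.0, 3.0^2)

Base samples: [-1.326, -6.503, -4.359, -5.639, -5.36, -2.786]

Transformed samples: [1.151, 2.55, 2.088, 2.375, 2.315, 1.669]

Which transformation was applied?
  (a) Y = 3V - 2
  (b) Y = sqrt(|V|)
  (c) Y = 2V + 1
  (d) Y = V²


Checking option (b) Y = sqrt(|V|):
  V = -1.326 -> Y = 1.151 ✓
  V = -6.503 -> Y = 2.55 ✓
  V = -4.359 -> Y = 2.088 ✓
All samples match this transformation.

(b) sqrt(|V|)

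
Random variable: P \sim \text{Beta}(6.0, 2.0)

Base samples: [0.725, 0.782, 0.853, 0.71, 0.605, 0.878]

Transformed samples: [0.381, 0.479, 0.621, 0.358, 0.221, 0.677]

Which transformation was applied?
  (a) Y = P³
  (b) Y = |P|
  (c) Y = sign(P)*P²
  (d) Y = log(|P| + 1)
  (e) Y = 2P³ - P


Checking option (a) Y = P³:
  P = 0.725 -> Y = 0.381 ✓
  P = 0.782 -> Y = 0.479 ✓
  P = 0.853 -> Y = 0.621 ✓
All samples match this transformation.

(a) P³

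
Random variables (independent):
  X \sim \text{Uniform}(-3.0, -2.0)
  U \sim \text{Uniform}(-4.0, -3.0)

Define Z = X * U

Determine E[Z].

For independent RVs: E[XY] = E[X]*E[Y]
E[X] = -2.5
E[U] = -3.5
E[Z] = -2.5 * (-3.5) = 8.75

8.75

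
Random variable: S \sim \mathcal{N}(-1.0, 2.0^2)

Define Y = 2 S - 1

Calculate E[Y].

For Y = 2S - 1:
E[Y] = 2 * E[S] - 1
E[S] = -1.0 = -1
E[Y] = 2 * (-1) - 1 = -3

-3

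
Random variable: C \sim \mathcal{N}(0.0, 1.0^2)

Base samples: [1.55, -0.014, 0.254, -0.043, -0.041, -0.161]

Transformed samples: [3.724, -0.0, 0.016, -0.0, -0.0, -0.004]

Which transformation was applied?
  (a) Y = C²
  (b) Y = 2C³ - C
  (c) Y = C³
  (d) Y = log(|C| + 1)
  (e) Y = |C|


Checking option (c) Y = C³:
  C = 1.55 -> Y = 3.724 ✓
  C = -0.014 -> Y = -0.0 ✓
  C = 0.254 -> Y = 0.016 ✓
All samples match this transformation.

(c) C³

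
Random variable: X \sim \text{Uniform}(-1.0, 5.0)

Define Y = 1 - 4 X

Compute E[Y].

For Y = -4X + 1:
E[Y] = -4 * E[X] + 1
E[X] = (-1 + 5)/2 = 2
E[Y] = -4 * 2 + 1 = -7

-7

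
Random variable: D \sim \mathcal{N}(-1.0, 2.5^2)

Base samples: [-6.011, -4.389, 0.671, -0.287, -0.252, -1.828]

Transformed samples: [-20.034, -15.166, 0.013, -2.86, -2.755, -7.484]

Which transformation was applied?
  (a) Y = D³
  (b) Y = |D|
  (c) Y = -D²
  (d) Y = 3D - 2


Checking option (d) Y = 3D - 2:
  D = -6.011 -> Y = -20.034 ✓
  D = -4.389 -> Y = -15.166 ✓
  D = 0.671 -> Y = 0.013 ✓
All samples match this transformation.

(d) 3D - 2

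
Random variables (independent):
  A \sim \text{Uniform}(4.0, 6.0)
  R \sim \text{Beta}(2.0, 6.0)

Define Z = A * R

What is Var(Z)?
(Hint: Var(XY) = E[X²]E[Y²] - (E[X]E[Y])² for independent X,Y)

Var(XY) = E[X²]E[Y²] - (E[X]E[Y])²
E[A] = 5, Var(A) = 0.33333333
E[R] = 0.25, Var(R) = 0.020833333
E[A²] = 0.33333333 + 5² = 25.333333
E[R²] = 0.020833333 + 0.25² = 0.083333333
Var(Z) = 25.333333*0.083333333 - (5*0.25)²
= 2.1111111 - 1.5625 = 0.54861111

0.54861111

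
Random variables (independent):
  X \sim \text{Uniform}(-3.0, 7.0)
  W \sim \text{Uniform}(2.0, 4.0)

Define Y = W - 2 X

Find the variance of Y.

For independent RVs: Var(aX + bY) = a²Var(X) + b²Var(Y)
Var(X) = 8.3333333
Var(W) = 0.33333333
Var(Y) = (-2)²*8.3333333 + 1²*0.33333333
= 4*8.3333333 + 1*0.33333333 = 33.666667

33.666667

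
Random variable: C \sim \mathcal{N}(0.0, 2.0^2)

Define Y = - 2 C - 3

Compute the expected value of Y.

For Y = -2C - 3:
E[Y] = -2 * E[C] - 3
E[C] = 0.0 = 0
E[Y] = -2 * 0 - 3 = -3

-3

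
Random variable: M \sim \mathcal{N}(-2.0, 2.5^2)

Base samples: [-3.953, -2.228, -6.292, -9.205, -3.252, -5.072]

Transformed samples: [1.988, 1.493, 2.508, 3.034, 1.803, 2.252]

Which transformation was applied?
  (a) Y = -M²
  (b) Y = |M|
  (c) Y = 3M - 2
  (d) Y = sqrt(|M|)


Checking option (d) Y = sqrt(|M|):
  M = -3.953 -> Y = 1.988 ✓
  M = -2.228 -> Y = 1.493 ✓
  M = -6.292 -> Y = 2.508 ✓
All samples match this transformation.

(d) sqrt(|M|)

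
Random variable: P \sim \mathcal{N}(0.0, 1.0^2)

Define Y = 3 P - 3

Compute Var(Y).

For Y = aP + b: Var(Y) = a² * Var(P)
Var(P) = 1.0^2 = 1
Var(Y) = 3² * 1 = 9 * 1 = 9

9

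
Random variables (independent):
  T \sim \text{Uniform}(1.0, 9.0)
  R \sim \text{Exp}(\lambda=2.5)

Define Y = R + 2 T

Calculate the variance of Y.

For independent RVs: Var(aX + bY) = a²Var(X) + b²Var(Y)
Var(T) = 5.3333333
Var(R) = 0.16
Var(Y) = 2²*5.3333333 + 1²*0.16
= 4*5.3333333 + 1*0.16 = 21.493333

21.493333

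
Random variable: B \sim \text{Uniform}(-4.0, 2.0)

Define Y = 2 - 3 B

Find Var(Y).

For Y = aB + b: Var(Y) = a² * Var(B)
Var(B) = (2 + 4)^2/12 = 3
Var(Y) = (-3)² * 3 = 9 * 3 = 27

27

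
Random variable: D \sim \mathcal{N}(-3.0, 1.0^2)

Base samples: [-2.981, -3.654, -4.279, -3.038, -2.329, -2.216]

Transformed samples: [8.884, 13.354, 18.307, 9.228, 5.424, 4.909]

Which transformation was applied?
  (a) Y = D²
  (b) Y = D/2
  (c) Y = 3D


Checking option (a) Y = D²:
  D = -2.981 -> Y = 8.884 ✓
  D = -3.654 -> Y = 13.354 ✓
  D = -4.279 -> Y = 18.307 ✓
All samples match this transformation.

(a) D²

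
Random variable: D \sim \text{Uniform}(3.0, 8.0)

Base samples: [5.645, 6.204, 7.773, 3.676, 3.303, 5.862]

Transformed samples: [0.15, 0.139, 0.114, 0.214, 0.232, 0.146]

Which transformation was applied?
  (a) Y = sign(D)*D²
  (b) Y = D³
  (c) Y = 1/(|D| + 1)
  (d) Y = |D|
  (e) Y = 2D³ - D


Checking option (c) Y = 1/(|D| + 1):
  D = 5.645 -> Y = 0.15 ✓
  D = 6.204 -> Y = 0.139 ✓
  D = 7.773 -> Y = 0.114 ✓
All samples match this transformation.

(c) 1/(|D| + 1)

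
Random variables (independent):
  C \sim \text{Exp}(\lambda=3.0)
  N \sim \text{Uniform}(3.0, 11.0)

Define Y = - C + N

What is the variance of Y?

For independent RVs: Var(aX + bY) = a²Var(X) + b²Var(Y)
Var(C) = 0.11111111
Var(N) = 5.3333333
Var(Y) = (-1)²*0.11111111 + 1²*5.3333333
= 1*0.11111111 + 1*5.3333333 = 5.4444444

5.4444444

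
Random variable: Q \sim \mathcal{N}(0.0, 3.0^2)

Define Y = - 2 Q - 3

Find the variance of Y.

For Y = aQ + b: Var(Y) = a² * Var(Q)
Var(Q) = 3.0^2 = 9
Var(Y) = (-2)² * 9 = 4 * 9 = 36

36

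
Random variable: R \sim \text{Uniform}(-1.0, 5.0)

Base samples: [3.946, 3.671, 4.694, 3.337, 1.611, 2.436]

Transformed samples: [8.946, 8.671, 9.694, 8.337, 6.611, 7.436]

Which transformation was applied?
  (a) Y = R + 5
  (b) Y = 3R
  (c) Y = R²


Checking option (a) Y = R + 5:
  R = 3.946 -> Y = 8.946 ✓
  R = 3.671 -> Y = 8.671 ✓
  R = 4.694 -> Y = 9.694 ✓
All samples match this transformation.

(a) R + 5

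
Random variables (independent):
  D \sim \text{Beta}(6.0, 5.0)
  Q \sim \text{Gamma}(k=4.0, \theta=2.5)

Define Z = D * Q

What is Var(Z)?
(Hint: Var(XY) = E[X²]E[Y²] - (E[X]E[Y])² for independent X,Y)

Var(XY) = E[X²]E[Y²] - (E[X]E[Y])²
E[D] = 0.54545455, Var(D) = 0.020661157
E[Q] = 10, Var(Q) = 25
E[D²] = 0.020661157 + 0.54545455² = 0.31818182
E[Q²] = 25 + 10² = 125
Var(Z) = 0.31818182*125 - (0.54545455*10)²
= 39.772727 - 29.752066 = 10.020661

10.020661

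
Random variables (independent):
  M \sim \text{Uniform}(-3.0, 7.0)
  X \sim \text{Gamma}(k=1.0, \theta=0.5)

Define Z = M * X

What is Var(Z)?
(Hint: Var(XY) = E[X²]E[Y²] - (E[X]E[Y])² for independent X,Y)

Var(XY) = E[X²]E[Y²] - (E[X]E[Y])²
E[M] = 2, Var(M) = 8.3333333
E[X] = 0.5, Var(X) = 0.25
E[M²] = 8.3333333 + 2² = 12.333333
E[X²] = 0.25 + 0.5² = 0.5
Var(Z) = 12.333333*0.5 - (2*0.5)²
= 6.1666667 - 1 = 5.1666667

5.1666667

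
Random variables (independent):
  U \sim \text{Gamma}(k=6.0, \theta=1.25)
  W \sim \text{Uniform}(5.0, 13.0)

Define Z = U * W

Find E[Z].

For independent RVs: E[XY] = E[X]*E[Y]
E[U] = 7.5
E[W] = 9
E[Z] = 7.5 * 9 = 67.5

67.5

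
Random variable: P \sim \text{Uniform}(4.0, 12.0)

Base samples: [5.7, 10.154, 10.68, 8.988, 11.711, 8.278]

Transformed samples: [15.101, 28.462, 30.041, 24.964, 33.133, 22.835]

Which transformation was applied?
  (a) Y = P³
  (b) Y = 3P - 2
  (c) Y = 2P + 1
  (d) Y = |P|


Checking option (b) Y = 3P - 2:
  P = 5.7 -> Y = 15.101 ✓
  P = 10.154 -> Y = 28.462 ✓
  P = 10.68 -> Y = 30.041 ✓
All samples match this transformation.

(b) 3P - 2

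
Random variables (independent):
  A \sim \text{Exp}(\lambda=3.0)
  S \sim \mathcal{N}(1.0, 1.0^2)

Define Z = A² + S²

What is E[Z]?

E[Z] = E[A²] + E[S²]
E[A²] = Var(A) + E[A]² = 0.11111111 + 0.11111111 = 0.22222222
E[S²] = Var(S) + E[S]² = 1 + 1 = 2
E[Z] = 0.22222222 + 2 = 2.2222222

2.2222222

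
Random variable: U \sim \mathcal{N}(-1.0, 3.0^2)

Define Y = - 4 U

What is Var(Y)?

For Y = aU + b: Var(Y) = a² * Var(U)
Var(U) = 3.0^2 = 9
Var(Y) = (-4)² * 9 = 16 * 9 = 144

144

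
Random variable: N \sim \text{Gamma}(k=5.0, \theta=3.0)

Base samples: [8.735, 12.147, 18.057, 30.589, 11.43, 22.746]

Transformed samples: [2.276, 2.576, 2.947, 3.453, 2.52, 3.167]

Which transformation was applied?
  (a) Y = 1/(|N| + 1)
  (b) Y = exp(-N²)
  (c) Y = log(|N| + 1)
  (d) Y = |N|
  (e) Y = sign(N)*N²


Checking option (c) Y = log(|N| + 1):
  N = 8.735 -> Y = 2.276 ✓
  N = 12.147 -> Y = 2.576 ✓
  N = 18.057 -> Y = 2.947 ✓
All samples match this transformation.

(c) log(|N| + 1)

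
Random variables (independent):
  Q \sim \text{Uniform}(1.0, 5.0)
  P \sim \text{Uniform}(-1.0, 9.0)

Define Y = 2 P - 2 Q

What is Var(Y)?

For independent RVs: Var(aX + bY) = a²Var(X) + b²Var(Y)
Var(Q) = 1.3333333
Var(P) = 8.3333333
Var(Y) = (-2)²*1.3333333 + 2²*8.3333333
= 4*1.3333333 + 4*8.3333333 = 38.666667

38.666667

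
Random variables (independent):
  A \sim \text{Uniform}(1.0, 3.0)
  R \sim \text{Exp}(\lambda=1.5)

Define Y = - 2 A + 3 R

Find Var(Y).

For independent RVs: Var(aX + bY) = a²Var(X) + b²Var(Y)
Var(A) = 0.33333333
Var(R) = 0.44444444
Var(Y) = (-2)²*0.33333333 + 3²*0.44444444
= 4*0.33333333 + 9*0.44444444 = 5.3333333

5.3333333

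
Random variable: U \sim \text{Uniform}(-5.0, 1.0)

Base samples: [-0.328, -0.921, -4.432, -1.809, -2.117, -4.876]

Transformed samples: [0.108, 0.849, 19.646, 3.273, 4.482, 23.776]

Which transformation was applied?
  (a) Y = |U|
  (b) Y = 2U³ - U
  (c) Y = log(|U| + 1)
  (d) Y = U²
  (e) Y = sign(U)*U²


Checking option (d) Y = U²:
  U = -0.328 -> Y = 0.108 ✓
  U = -0.921 -> Y = 0.849 ✓
  U = -4.432 -> Y = 19.646 ✓
All samples match this transformation.

(d) U²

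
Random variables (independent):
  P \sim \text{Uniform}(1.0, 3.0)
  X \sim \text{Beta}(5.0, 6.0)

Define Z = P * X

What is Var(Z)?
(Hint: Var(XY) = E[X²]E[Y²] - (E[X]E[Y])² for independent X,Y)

Var(XY) = E[X²]E[Y²] - (E[X]E[Y])²
E[P] = 2, Var(P) = 0.33333333
E[X] = 0.45454545, Var(X) = 0.020661157
E[P²] = 0.33333333 + 2² = 4.3333333
E[X²] = 0.020661157 + 0.45454545² = 0.22727273
Var(Z) = 4.3333333*0.22727273 - (2*0.45454545)²
= 0.98484848 - 0.82644628 = 0.1584022

0.1584022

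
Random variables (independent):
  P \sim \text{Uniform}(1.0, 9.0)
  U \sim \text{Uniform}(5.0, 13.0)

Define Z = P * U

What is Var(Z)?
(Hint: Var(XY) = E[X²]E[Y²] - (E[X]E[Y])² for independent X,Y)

Var(XY) = E[X²]E[Y²] - (E[X]E[Y])²
E[P] = 5, Var(P) = 5.3333333
E[U] = 9, Var(U) = 5.3333333
E[P²] = 5.3333333 + 5² = 30.333333
E[U²] = 5.3333333 + 9² = 86.333333
Var(Z) = 30.333333*86.333333 - (5*9)²
= 2618.7778 - 2025 = 593.77778

593.77778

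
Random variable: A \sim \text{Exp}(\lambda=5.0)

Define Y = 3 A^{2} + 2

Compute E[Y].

E[Y] = 3*E[A²] + 2
E[A] = 0.2
E[A²] = Var(A) + (E[A])² = 0.04 + 0.04 = 0.08
E[Y] = 3*0.08 + 2 = 2.24

2.24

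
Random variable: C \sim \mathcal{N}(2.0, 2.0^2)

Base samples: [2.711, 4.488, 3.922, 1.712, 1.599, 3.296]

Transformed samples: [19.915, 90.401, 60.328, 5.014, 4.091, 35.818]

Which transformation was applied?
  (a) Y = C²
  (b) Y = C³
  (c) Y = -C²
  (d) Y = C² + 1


Checking option (b) Y = C³:
  C = 2.711 -> Y = 19.915 ✓
  C = 4.488 -> Y = 90.401 ✓
  C = 3.922 -> Y = 60.328 ✓
All samples match this transformation.

(b) C³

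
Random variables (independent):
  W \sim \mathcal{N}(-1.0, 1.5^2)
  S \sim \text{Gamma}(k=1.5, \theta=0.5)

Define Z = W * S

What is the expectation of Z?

For independent RVs: E[XY] = E[X]*E[Y]
E[W] = -1
E[S] = 0.75
E[Z] = -1 * 0.75 = -0.75

-0.75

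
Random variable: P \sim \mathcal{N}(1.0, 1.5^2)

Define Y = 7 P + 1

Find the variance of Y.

For Y = aP + b: Var(Y) = a² * Var(P)
Var(P) = 1.5^2 = 2.25
Var(Y) = 7² * 2.25 = 49 * 2.25 = 110.25

110.25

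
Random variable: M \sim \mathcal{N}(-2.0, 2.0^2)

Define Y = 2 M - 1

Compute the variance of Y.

For Y = aM + b: Var(Y) = a² * Var(M)
Var(M) = 2.0^2 = 4
Var(Y) = 2² * 4 = 4 * 4 = 16

16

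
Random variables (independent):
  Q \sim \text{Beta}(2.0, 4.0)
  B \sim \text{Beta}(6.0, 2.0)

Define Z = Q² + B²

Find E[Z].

E[Z] = E[Q²] + E[B²]
E[Q²] = Var(Q) + E[Q]² = 0.031746032 + 0.11111111 = 0.14285714
E[B²] = Var(B) + E[B]² = 0.020833333 + 0.5625 = 0.58333333
E[Z] = 0.14285714 + 0.58333333 = 0.72619048

0.72619048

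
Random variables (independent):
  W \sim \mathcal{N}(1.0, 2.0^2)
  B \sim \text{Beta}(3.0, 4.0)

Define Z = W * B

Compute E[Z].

For independent RVs: E[XY] = E[X]*E[Y]
E[W] = 1
E[B] = 0.42857143
E[Z] = 1 * 0.42857143 = 0.42857143

0.42857143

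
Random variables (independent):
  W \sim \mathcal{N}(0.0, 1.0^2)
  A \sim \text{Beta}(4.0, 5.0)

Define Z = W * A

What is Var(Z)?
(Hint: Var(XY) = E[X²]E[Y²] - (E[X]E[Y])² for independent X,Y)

Var(XY) = E[X²]E[Y²] - (E[X]E[Y])²
E[W] = 0, Var(W) = 1
E[A] = 0.44444444, Var(A) = 0.024691358
E[W²] = 1 + 0² = 1
E[A²] = 0.024691358 + 0.44444444² = 0.22222222
Var(Z) = 1*0.22222222 - (0*0.44444444)²
= 0.22222222 - 0 = 0.22222222

0.22222222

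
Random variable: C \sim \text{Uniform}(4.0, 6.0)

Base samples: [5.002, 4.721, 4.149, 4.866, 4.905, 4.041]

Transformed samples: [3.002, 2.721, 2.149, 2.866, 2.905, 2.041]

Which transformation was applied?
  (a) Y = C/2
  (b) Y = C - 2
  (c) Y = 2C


Checking option (b) Y = C - 2:
  C = 5.002 -> Y = 3.002 ✓
  C = 4.721 -> Y = 2.721 ✓
  C = 4.149 -> Y = 2.149 ✓
All samples match this transformation.

(b) C - 2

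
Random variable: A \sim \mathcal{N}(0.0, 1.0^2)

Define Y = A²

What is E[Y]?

Using E[X²] = Var(X) + (E[X])²:
E[A] = 0
Var(A) = 1.0^2 = 1
E[A²] = 1 + 0² = 1 + 0 = 1

1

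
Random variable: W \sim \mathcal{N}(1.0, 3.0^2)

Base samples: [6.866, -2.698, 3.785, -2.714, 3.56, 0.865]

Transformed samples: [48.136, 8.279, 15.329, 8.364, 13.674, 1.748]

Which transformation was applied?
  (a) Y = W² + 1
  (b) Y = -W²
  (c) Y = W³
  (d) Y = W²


Checking option (a) Y = W² + 1:
  W = 6.866 -> Y = 48.136 ✓
  W = -2.698 -> Y = 8.279 ✓
  W = 3.785 -> Y = 15.329 ✓
All samples match this transformation.

(a) W² + 1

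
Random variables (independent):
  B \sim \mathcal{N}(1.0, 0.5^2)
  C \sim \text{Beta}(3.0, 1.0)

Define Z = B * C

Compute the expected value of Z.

For independent RVs: E[XY] = E[X]*E[Y]
E[B] = 1
E[C] = 0.75
E[Z] = 1 * 0.75 = 0.75

0.75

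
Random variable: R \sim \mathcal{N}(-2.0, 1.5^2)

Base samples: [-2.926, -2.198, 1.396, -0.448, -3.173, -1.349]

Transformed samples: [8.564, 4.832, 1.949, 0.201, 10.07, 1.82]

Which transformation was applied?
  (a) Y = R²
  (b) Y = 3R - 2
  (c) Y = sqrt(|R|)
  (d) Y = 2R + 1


Checking option (a) Y = R²:
  R = -2.926 -> Y = 8.564 ✓
  R = -2.198 -> Y = 4.832 ✓
  R = 1.396 -> Y = 1.949 ✓
All samples match this transformation.

(a) R²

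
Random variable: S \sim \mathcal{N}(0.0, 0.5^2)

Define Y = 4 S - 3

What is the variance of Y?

For Y = aS + b: Var(Y) = a² * Var(S)
Var(S) = 0.5^2 = 0.25
Var(Y) = 4² * 0.25 = 16 * 0.25 = 4

4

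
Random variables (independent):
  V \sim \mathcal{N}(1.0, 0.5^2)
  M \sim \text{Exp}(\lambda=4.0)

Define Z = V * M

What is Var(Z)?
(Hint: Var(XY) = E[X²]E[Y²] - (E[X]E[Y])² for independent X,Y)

Var(XY) = E[X²]E[Y²] - (E[X]E[Y])²
E[V] = 1, Var(V) = 0.25
E[M] = 0.25, Var(M) = 0.0625
E[V²] = 0.25 + 1² = 1.25
E[M²] = 0.0625 + 0.25² = 0.125
Var(Z) = 1.25*0.125 - (1*0.25)²
= 0.15625 - 0.0625 = 0.09375

0.09375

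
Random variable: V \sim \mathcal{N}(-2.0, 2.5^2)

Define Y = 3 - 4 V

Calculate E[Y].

For Y = -4V + 3:
E[Y] = -4 * E[V] + 3
E[V] = -2.0 = -2
E[Y] = -4 * (-2) + 3 = 11

11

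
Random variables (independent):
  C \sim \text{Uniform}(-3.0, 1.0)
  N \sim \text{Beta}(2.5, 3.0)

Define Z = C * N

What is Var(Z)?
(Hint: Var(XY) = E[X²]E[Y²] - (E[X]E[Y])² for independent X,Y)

Var(XY) = E[X²]E[Y²] - (E[X]E[Y])²
E[C] = -1, Var(C) = 1.3333333
E[N] = 0.45454545, Var(N) = 0.038143675
E[C²] = 1.3333333 + (-1)² = 2.3333333
E[N²] = 0.038143675 + 0.45454545² = 0.24475524
Var(Z) = 2.3333333*0.24475524 - (-1*0.45454545)²
= 0.57109557 - 0.20661157 = 0.364484

0.364484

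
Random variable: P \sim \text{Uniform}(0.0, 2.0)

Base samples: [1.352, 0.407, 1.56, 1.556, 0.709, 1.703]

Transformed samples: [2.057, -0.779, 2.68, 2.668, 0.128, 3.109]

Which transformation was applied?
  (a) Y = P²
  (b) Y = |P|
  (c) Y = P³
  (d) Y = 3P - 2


Checking option (d) Y = 3P - 2:
  P = 1.352 -> Y = 2.057 ✓
  P = 0.407 -> Y = -0.779 ✓
  P = 1.56 -> Y = 2.68 ✓
All samples match this transformation.

(d) 3P - 2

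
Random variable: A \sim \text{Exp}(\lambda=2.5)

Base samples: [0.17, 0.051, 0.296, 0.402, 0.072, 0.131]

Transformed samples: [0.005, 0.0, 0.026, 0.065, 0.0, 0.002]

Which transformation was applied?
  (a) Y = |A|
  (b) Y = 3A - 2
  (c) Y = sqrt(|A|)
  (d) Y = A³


Checking option (d) Y = A³:
  A = 0.17 -> Y = 0.005 ✓
  A = 0.051 -> Y = 0.0 ✓
  A = 0.296 -> Y = 0.026 ✓
All samples match this transformation.

(d) A³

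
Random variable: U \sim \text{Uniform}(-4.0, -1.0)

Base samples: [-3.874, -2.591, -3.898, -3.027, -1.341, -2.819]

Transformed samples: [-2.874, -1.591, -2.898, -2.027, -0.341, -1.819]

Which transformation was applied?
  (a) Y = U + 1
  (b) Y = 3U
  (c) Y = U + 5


Checking option (a) Y = U + 1:
  U = -3.874 -> Y = -2.874 ✓
  U = -2.591 -> Y = -1.591 ✓
  U = -3.898 -> Y = -2.898 ✓
All samples match this transformation.

(a) U + 1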